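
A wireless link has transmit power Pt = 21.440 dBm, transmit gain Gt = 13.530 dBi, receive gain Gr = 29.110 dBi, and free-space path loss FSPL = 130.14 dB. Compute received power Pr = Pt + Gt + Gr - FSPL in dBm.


Pr = 21.440 + 13.530 + 29.110 - 130.14 = -66.06 dBm

-66.06 dBm


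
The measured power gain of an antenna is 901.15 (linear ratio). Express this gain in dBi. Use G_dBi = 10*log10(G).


G_dBi = 10 * log10(901.15) = 29.55 dBi

29.55 dBi


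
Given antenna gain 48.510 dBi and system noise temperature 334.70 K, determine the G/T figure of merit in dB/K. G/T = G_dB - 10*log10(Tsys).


G/T = 48.510 - 10*log10(334.70) = 48.510 - 25.24656 = 23.26 dB/K

23.26 dB/K


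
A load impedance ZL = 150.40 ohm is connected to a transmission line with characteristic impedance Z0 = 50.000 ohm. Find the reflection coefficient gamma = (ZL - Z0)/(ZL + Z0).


gamma = (150.40 - 50.000) / (150.40 + 50.000) = 0.5010

0.5010


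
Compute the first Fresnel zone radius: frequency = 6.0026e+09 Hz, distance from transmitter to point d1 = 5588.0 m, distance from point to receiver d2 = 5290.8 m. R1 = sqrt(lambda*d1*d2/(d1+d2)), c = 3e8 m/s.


lambda = c / f = 3.0000e+08 / 6.0026e+09 = 0.04997834 m
R1 = sqrt(0.04997834 * 5588.0 * 5290.8 / (5588.0 + 5290.8)) = 11.65 m

11.65 m


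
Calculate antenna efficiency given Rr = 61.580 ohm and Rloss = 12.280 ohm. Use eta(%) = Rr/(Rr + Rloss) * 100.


eta = 61.580 / (61.580 + 12.280) * 100 = 83.37%

83.37%


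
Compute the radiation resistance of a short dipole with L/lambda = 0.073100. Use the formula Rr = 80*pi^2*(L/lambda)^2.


Rr = 80 * pi^2 * (0.073100)^2 = 80 * 9.869604 * 5.343610e-03 = 4.219 ohm

4.219 ohm


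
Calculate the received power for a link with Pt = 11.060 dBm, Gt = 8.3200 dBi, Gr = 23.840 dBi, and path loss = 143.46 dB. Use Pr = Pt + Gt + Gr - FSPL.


Pr = 11.060 + 8.3200 + 23.840 - 143.46 = -100.24 dBm

-100.24 dBm


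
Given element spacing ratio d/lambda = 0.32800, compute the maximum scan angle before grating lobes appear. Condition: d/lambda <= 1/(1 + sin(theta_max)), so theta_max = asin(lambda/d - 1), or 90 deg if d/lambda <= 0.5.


lambda/d - 1 = 1/0.32800 - 1 = 2.048780 >= 1
d/lambda <= 0.5, so the array can scan to endfire without grating lobes: theta_max = 90 deg

90 deg


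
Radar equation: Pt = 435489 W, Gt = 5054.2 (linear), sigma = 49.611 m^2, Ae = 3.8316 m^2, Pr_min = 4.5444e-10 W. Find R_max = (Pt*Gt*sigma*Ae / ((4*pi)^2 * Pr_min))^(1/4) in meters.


R^4 = 435489*5054.2*49.611*3.8316 / ((4*pi)^2 * 4.5444e-10) = 5.830308e+18
R_max = 5.830308e+18^0.25 = 49139 m

49139 m


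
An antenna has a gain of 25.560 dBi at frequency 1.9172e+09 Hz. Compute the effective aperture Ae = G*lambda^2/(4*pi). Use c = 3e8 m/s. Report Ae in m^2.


lambda = c / f = 3.0000e+08 / 1.9172e+09 = 0.1564782 m
G_linear = 10^(25.560/10) = 359.7493
Ae = G_linear * lambda^2 / (4*pi) = 359.7493 * 0.1564782^2 / (4*pi) = 0.7010 m^2

0.7010 m^2


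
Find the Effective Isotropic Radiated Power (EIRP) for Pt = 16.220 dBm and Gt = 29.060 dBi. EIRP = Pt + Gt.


EIRP = Pt + Gt = 16.220 + 29.060 = 45.28 dBm

45.28 dBm


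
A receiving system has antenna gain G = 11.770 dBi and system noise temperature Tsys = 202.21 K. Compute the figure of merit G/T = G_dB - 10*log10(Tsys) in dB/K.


G/T = 11.770 - 10*log10(202.21) = 11.770 - 23.05803 = -11.29 dB/K

-11.29 dB/K


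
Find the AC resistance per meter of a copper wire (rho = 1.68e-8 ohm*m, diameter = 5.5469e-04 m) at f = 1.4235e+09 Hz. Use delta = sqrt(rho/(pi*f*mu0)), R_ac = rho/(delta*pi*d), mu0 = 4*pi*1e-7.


delta = sqrt(1.68e-8 / (pi * 1.4235e+09 * 4*pi*1e-7)) = 1.729004e-06 m
R_ac = 1.68e-8 / (1.729004e-06 * pi * 5.5469e-04) = 5.576 ohm/m

5.576 ohm/m


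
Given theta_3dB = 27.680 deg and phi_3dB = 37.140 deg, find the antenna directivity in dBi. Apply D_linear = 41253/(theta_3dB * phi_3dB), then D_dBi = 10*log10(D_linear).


D_linear = 41253 / (27.680 * 37.140) = 40.12800
D_dBi = 10 * log10(40.12800) = 16.03 dBi

16.03 dBi


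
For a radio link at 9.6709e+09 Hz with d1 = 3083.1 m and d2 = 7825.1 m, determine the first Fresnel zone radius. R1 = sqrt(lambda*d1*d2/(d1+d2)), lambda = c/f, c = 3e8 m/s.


lambda = c / f = 3.0000e+08 / 9.6709e+09 = 0.03102090 m
R1 = sqrt(0.03102090 * 3083.1 * 7825.1 / (3083.1 + 7825.1)) = 8.283 m

8.283 m


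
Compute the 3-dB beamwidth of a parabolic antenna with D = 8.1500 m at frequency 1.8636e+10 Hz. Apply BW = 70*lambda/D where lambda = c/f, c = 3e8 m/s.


lambda = c / f = 3.0000e+08 / 1.8636e+10 = 0.01609788 m
BW = 70 * 0.01609788 / 8.1500 = 0.1383 deg

0.1383 deg


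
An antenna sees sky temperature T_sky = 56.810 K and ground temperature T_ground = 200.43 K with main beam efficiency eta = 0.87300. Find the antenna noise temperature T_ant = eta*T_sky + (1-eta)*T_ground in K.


T_ant = 0.87300 * 56.810 + (1 - 0.87300) * 200.43 = 75.05 K

75.05 K


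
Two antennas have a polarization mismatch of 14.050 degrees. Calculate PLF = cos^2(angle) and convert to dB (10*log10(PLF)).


PLF_linear = cos^2(14.050 deg) = 0.9410634
PLF_dB = 10 * log10(0.9410634) = -0.2638 dB

-0.2638 dB


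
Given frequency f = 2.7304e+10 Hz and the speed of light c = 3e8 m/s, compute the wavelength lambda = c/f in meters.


lambda = c / f = 3.0000e+08 / 2.7304e+10 = 0.01099 m

0.01099 m


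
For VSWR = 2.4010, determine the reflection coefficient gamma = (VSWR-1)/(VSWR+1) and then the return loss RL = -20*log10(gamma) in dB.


gamma = (2.4010 - 1) / (2.4010 + 1) = 0.4119377
RL = -20 * log10(0.4119377) = 7.703 dB

7.703 dB


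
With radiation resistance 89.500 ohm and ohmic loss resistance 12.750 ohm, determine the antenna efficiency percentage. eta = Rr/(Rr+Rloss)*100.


eta = 89.500 / (89.500 + 12.750) * 100 = 87.53%

87.53%


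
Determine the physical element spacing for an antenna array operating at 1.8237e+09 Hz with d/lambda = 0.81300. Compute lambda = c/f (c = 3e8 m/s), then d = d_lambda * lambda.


lambda = c / f = 3.0000e+08 / 1.8237e+09 = 0.1645007 m
d = 0.81300 * 0.1645007 = 0.1337 m

0.1337 m


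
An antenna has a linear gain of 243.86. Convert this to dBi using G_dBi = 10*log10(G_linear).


G_dBi = 10 * log10(243.86) = 23.87 dBi

23.87 dBi


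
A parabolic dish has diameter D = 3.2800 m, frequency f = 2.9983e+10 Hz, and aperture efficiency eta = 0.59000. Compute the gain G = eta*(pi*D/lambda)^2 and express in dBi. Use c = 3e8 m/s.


lambda = c / f = 3.0000e+08 / 2.9983e+10 = 0.01000567 m
G_linear = 0.59000 * (pi * 3.2800 / 0.01000567)^2 = 625759.0
G_dBi = 10 * log10(625759.0) = 57.96 dBi

57.96 dBi


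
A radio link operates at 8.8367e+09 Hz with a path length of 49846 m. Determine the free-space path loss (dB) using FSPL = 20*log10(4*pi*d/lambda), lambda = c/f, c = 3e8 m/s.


lambda = c / f = 3.0000e+08 / 8.8367e+09 = 0.03394932 m
FSPL = 20 * log10(4*pi*49846/0.03394932) = 145.3 dB

145.3 dB


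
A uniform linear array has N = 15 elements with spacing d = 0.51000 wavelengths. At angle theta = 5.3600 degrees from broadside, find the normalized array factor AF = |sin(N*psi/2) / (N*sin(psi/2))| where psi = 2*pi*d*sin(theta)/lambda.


psi = 2*pi*0.51000*sin(5.3600 deg) = 0.2993357 rad
AF = |sin(15*0.2993357/2) / (15*sin(0.2993357/2))| = 0.3493

0.3493


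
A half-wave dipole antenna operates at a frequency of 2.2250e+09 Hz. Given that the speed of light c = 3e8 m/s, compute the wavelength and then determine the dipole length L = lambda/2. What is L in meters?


lambda = c / f = 3.0000e+08 / 2.2250e+09 = 0.1348315 m
L = lambda / 2 = 0.1348315 / 2 = 0.06742 m

0.06742 m


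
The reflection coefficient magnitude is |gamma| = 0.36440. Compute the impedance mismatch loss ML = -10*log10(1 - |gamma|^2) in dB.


ML = -10 * log10(1 - 0.36440^2) = -10 * log10(0.86721264) = 0.6187 dB

0.6187 dB


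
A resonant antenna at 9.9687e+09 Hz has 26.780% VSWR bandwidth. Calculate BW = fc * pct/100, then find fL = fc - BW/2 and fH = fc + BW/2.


BW = 9.9687e+09 * 26.780/100 = 2.669618e+09 Hz
fL = 9.9687e+09 - 2.669618e+09/2 = 8.634e+09 Hz
fH = 9.9687e+09 + 2.669618e+09/2 = 1.130e+10 Hz

BW=2.670e+09 Hz, fL=8.634e+09 Hz, fH=1.130e+10 Hz


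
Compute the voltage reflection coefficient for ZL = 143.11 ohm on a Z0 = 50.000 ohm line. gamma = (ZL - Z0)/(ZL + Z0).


gamma = (143.11 - 50.000) / (143.11 + 50.000) = 0.4822

0.4822


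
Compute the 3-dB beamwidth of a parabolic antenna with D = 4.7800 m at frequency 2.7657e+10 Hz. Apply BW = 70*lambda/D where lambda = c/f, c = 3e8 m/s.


lambda = c / f = 3.0000e+08 / 2.7657e+10 = 0.01084716 m
BW = 70 * 0.01084716 / 4.7800 = 0.1588 deg

0.1588 deg


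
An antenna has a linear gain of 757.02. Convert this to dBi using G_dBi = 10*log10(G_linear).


G_dBi = 10 * log10(757.02) = 28.79 dBi

28.79 dBi


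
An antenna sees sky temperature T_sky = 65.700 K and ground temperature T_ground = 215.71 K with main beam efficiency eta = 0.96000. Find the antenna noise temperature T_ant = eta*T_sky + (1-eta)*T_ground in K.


T_ant = 0.96000 * 65.700 + (1 - 0.96000) * 215.71 = 71.70 K

71.70 K


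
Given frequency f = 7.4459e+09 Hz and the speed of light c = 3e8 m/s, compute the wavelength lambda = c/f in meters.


lambda = c / f = 3.0000e+08 / 7.4459e+09 = 0.04029 m

0.04029 m


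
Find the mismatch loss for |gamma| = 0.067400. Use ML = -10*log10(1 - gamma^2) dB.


ML = -10 * log10(1 - 0.067400^2) = -10 * log10(0.99545724) = 0.01977 dB

0.01977 dB


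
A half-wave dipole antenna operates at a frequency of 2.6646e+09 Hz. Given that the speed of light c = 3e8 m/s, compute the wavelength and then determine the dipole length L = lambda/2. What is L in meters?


lambda = c / f = 3.0000e+08 / 2.6646e+09 = 0.1125873 m
L = lambda / 2 = 0.1125873 / 2 = 0.05629 m

0.05629 m


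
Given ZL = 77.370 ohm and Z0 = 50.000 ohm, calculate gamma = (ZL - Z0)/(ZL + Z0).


gamma = (77.370 - 50.000) / (77.370 + 50.000) = 0.2149

0.2149


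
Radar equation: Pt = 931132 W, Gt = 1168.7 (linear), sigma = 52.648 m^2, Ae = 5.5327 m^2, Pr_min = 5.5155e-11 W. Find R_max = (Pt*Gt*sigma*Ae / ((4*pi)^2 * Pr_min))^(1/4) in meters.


R^4 = 931132*1168.7*52.648*5.5327 / ((4*pi)^2 * 5.5155e-11) = 3.639391e+19
R_max = 3.639391e+19^0.25 = 77671 m

77671 m


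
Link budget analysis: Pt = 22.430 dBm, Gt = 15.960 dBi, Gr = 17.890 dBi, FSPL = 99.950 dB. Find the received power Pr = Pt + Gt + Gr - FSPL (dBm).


Pr = 22.430 + 15.960 + 17.890 - 99.950 = -43.67 dBm

-43.67 dBm


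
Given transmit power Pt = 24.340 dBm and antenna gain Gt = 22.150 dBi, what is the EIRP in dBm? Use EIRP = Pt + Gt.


EIRP = Pt + Gt = 24.340 + 22.150 = 46.49 dBm

46.49 dBm


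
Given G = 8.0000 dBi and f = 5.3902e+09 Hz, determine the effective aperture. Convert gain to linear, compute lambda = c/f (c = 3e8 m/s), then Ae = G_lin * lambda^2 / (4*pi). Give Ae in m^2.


lambda = c / f = 3.0000e+08 / 5.3902e+09 = 0.05565656 m
G_linear = 10^(8.0000/10) = 6.309573
Ae = G_linear * lambda^2 / (4*pi) = 6.309573 * 0.05565656^2 / (4*pi) = 1.555e-03 m^2

1.555e-03 m^2


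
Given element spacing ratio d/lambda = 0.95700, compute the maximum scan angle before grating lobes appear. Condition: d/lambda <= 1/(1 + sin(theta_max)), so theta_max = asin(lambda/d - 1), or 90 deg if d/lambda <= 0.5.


lambda/d - 1 = 1/0.95700 - 1 = 0.04493208
theta_max = asin(0.04493208) = 2.575 deg

2.575 deg


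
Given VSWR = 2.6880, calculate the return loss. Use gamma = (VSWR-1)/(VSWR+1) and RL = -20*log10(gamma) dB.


gamma = (2.6880 - 1) / (2.6880 + 1) = 0.4577007
RL = -20 * log10(0.4577007) = 6.788 dB

6.788 dB


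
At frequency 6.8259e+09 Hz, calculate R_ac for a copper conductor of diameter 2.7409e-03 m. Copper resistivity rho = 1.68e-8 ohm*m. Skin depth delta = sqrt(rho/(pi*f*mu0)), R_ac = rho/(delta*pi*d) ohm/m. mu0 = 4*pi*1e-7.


delta = sqrt(1.68e-8 / (pi * 6.8259e+09 * 4*pi*1e-7)) = 7.895776e-07 m
R_ac = 1.68e-8 / (7.895776e-07 * pi * 2.7409e-03) = 2.471 ohm/m

2.471 ohm/m


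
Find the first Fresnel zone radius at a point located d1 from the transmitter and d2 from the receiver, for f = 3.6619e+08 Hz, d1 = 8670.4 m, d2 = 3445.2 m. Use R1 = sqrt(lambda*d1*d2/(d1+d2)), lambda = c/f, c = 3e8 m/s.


lambda = c / f = 3.0000e+08 / 3.6619e+08 = 0.8192468 m
R1 = sqrt(0.8192468 * 8670.4 * 3445.2 / (8670.4 + 3445.2)) = 44.94 m

44.94 m


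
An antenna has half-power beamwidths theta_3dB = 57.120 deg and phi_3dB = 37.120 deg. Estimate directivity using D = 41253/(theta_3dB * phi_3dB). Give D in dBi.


D_linear = 41253 / (57.120 * 37.120) = 19.45626
D_dBi = 10 * log10(19.45626) = 12.89 dBi

12.89 dBi


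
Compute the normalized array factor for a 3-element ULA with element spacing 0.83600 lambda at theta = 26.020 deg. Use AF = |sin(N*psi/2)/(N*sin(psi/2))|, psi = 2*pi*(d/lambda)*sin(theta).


psi = 2*pi*0.83600*sin(26.020 deg) = 2.304299 rad
AF = |sin(3*2.304299/2) / (3*sin(2.304299/2))| = 0.1130

0.1130


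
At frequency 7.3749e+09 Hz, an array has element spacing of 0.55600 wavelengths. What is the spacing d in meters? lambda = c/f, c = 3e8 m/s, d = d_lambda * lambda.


lambda = c / f = 3.0000e+08 / 7.3749e+09 = 0.04067852 m
d = 0.55600 * 0.04067852 = 0.02262 m

0.02262 m


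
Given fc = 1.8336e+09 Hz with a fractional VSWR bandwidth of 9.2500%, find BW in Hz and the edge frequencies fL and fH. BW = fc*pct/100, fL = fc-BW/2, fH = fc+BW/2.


BW = 1.8336e+09 * 9.2500/100 = 1.696080e+08 Hz
fL = 1.8336e+09 - 1.696080e+08/2 = 1.749e+09 Hz
fH = 1.8336e+09 + 1.696080e+08/2 = 1.918e+09 Hz

BW=1.696e+08 Hz, fL=1.749e+09 Hz, fH=1.918e+09 Hz


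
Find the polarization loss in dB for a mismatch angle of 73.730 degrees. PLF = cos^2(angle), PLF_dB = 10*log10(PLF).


PLF_linear = cos^2(73.730 deg) = 0.07849193
PLF_dB = 10 * log10(0.07849193) = -11.05 dB

-11.05 dB


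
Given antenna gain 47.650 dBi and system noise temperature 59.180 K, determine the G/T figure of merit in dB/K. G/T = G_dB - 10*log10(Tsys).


G/T = 47.650 - 10*log10(59.180) = 47.650 - 17.72175 = 29.93 dB/K

29.93 dB/K


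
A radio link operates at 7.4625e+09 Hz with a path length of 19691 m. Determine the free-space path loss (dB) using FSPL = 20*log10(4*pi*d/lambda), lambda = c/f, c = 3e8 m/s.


lambda = c / f = 3.0000e+08 / 7.4625e+09 = 0.04020101 m
FSPL = 20 * log10(4*pi*19691/0.04020101) = 135.8 dB

135.8 dB


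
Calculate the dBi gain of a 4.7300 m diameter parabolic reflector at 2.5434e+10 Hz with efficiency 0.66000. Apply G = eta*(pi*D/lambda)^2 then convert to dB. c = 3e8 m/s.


lambda = c / f = 3.0000e+08 / 2.5434e+10 = 0.01179523 m
G_linear = 0.66000 * (pi * 4.7300 / 0.01179523)^2 = 1.047498e+06
G_dBi = 10 * log10(1.047498e+06) = 60.20 dBi

60.20 dBi


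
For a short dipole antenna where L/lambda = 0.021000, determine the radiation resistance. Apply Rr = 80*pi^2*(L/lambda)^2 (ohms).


Rr = 80 * pi^2 * (0.021000)^2 = 80 * 9.869604 * 4.410000e-04 = 0.3482 ohm

0.3482 ohm


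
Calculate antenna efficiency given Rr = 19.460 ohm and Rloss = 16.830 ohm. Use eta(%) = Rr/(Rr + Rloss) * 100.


eta = 19.460 / (19.460 + 16.830) * 100 = 53.62%

53.62%


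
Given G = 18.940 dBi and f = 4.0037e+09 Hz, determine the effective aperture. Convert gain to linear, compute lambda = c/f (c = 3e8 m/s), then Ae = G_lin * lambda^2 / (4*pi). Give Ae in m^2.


lambda = c / f = 3.0000e+08 / 4.0037e+09 = 0.07493069 m
G_linear = 10^(18.940/10) = 78.34296
Ae = G_linear * lambda^2 / (4*pi) = 78.34296 * 0.07493069^2 / (4*pi) = 0.03500 m^2

0.03500 m^2


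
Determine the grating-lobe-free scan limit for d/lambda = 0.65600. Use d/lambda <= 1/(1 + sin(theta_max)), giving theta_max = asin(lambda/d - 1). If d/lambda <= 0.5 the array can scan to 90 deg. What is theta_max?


lambda/d - 1 = 1/0.65600 - 1 = 0.5243902
theta_max = asin(0.5243902) = 31.63 deg

31.63 deg


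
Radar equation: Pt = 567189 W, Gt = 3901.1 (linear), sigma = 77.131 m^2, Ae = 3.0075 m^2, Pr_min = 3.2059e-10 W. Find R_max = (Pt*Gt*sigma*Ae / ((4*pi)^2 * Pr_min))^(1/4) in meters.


R^4 = 567189*3901.1*77.131*3.0075 / ((4*pi)^2 * 3.2059e-10) = 1.013864e+19
R_max = 1.013864e+19^0.25 = 56428 m

56428 m


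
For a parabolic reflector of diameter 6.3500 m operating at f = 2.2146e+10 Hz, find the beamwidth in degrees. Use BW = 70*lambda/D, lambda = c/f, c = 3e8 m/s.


lambda = c / f = 3.0000e+08 / 2.2146e+10 = 0.01354646 m
BW = 70 * 0.01354646 / 6.3500 = 0.1493 deg

0.1493 deg


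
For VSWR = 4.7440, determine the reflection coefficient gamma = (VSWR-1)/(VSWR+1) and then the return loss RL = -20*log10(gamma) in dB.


gamma = (4.7440 - 1) / (4.7440 + 1) = 0.6518106
RL = -20 * log10(0.6518106) = 3.718 dB

3.718 dB


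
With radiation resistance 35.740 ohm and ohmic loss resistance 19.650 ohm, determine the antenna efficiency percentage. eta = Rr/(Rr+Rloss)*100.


eta = 35.740 / (35.740 + 19.650) * 100 = 64.52%

64.52%


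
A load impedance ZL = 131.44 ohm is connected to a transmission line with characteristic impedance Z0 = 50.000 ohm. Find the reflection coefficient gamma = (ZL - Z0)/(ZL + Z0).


gamma = (131.44 - 50.000) / (131.44 + 50.000) = 0.4489

0.4489


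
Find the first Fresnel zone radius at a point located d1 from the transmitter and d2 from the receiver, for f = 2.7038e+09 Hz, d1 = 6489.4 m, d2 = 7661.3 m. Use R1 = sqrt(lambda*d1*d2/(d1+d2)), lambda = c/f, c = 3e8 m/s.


lambda = c / f = 3.0000e+08 / 2.7038e+09 = 0.1109550 m
R1 = sqrt(0.1109550 * 6489.4 * 7661.3 / (6489.4 + 7661.3)) = 19.74 m

19.74 m


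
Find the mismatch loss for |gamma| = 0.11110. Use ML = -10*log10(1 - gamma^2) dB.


ML = -10 * log10(1 - 0.11110^2) = -10 * log10(0.98765679) = 0.05394 dB

0.05394 dB


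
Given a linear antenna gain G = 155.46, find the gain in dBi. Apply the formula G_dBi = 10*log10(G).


G_dBi = 10 * log10(155.46) = 21.92 dBi

21.92 dBi


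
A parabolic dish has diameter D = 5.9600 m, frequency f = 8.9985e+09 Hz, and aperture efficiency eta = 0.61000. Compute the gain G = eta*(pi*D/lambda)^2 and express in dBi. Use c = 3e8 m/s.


lambda = c / f = 3.0000e+08 / 8.9985e+09 = 0.03333889 m
G_linear = 0.61000 * (pi * 5.9600 / 0.03333889)^2 = 192406.5
G_dBi = 10 * log10(192406.5) = 52.84 dBi

52.84 dBi


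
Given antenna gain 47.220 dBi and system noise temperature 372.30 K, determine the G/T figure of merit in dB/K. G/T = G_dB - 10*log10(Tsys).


G/T = 47.220 - 10*log10(372.30) = 47.220 - 25.70893 = 21.51 dB/K

21.51 dB/K


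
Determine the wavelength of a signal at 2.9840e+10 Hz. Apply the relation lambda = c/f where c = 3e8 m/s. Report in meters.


lambda = c / f = 3.0000e+08 / 2.9840e+10 = 0.01005 m

0.01005 m


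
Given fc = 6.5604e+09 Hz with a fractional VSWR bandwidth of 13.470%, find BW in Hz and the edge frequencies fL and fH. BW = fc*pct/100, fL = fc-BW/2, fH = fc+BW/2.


BW = 6.5604e+09 * 13.470/100 = 8.836859e+08 Hz
fL = 6.5604e+09 - 8.836859e+08/2 = 6.119e+09 Hz
fH = 6.5604e+09 + 8.836859e+08/2 = 7.002e+09 Hz

BW=8.837e+08 Hz, fL=6.119e+09 Hz, fH=7.002e+09 Hz


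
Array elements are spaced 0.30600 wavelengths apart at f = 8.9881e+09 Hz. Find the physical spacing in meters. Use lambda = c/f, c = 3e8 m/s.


lambda = c / f = 3.0000e+08 / 8.9881e+09 = 0.03337747 m
d = 0.30600 * 0.03337747 = 0.01021 m

0.01021 m


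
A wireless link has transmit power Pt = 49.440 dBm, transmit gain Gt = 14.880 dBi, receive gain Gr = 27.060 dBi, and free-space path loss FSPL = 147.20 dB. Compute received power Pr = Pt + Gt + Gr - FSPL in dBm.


Pr = 49.440 + 14.880 + 27.060 - 147.20 = -55.82 dBm

-55.82 dBm


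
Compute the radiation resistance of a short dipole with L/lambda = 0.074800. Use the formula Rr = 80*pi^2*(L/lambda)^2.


Rr = 80 * pi^2 * (0.074800)^2 = 80 * 9.869604 * 5.595040e-03 = 4.418 ohm

4.418 ohm


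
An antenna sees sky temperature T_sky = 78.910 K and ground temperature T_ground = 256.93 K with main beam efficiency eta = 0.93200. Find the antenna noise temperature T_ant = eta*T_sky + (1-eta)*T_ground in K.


T_ant = 0.93200 * 78.910 + (1 - 0.93200) * 256.93 = 91.02 K

91.02 K


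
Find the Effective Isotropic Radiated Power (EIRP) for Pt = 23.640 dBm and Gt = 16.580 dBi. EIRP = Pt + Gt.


EIRP = Pt + Gt = 23.640 + 16.580 = 40.22 dBm

40.22 dBm


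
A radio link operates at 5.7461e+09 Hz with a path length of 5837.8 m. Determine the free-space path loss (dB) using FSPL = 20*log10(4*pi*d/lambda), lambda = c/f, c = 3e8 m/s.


lambda = c / f = 3.0000e+08 / 5.7461e+09 = 0.05220932 m
FSPL = 20 * log10(4*pi*5837.8/0.05220932) = 123.0 dB

123.0 dB


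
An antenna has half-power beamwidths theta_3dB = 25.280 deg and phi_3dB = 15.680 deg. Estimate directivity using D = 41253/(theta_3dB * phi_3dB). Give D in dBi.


D_linear = 41253 / (25.280 * 15.680) = 104.0716
D_dBi = 10 * log10(104.0716) = 20.17 dBi

20.17 dBi


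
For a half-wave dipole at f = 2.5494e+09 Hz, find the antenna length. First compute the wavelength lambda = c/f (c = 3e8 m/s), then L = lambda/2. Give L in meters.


lambda = c / f = 3.0000e+08 / 2.5494e+09 = 0.1176747 m
L = lambda / 2 = 0.1176747 / 2 = 0.05884 m

0.05884 m


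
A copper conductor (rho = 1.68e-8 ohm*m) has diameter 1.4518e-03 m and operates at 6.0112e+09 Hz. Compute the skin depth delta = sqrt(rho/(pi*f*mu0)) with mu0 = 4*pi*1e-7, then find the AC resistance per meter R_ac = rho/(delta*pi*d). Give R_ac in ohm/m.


delta = sqrt(1.68e-8 / (pi * 6.0112e+09 * 4*pi*1e-7)) = 8.413839e-07 m
R_ac = 1.68e-8 / (8.413839e-07 * pi * 1.4518e-03) = 4.378 ohm/m

4.378 ohm/m


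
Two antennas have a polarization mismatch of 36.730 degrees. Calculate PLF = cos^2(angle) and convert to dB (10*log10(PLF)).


PLF_linear = cos^2(36.730 deg) = 0.6423423
PLF_dB = 10 * log10(0.6423423) = -1.922 dB

-1.922 dB


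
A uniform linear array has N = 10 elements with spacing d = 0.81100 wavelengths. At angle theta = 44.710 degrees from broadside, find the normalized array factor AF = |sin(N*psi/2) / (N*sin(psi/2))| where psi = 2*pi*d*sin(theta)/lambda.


psi = 2*pi*0.81100*sin(44.710 deg) = 3.584895 rad
AF = |sin(10*3.584895/2) / (10*sin(3.584895/2))| = 0.08187

0.08187


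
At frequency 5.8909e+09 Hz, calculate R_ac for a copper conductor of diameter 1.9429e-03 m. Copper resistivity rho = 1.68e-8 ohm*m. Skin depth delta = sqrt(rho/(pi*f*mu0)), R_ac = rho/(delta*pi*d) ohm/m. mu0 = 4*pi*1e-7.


delta = sqrt(1.68e-8 / (pi * 5.8909e+09 * 4*pi*1e-7)) = 8.499315e-07 m
R_ac = 1.68e-8 / (8.499315e-07 * pi * 1.9429e-03) = 3.238 ohm/m

3.238 ohm/m


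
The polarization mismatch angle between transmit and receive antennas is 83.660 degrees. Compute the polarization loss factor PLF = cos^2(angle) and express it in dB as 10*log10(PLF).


PLF_linear = cos^2(83.660 deg) = 0.01219439
PLF_dB = 10 * log10(0.01219439) = -19.14 dB

-19.14 dB


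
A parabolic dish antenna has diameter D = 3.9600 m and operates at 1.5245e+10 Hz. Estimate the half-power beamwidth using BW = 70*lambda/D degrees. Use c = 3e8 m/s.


lambda = c / f = 3.0000e+08 / 1.5245e+10 = 0.01967858 m
BW = 70 * 0.01967858 / 3.9600 = 0.3479 deg

0.3479 deg


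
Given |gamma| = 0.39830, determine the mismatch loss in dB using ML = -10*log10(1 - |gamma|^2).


ML = -10 * log10(1 - 0.39830^2) = -10 * log10(0.84135711) = 0.7502 dB

0.7502 dB


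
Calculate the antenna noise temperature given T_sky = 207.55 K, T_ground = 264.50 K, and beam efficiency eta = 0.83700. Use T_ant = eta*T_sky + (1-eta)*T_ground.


T_ant = 0.83700 * 207.55 + (1 - 0.83700) * 264.50 = 216.8 K

216.8 K


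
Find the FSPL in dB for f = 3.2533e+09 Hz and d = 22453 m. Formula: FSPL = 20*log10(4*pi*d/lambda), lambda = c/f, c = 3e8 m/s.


lambda = c / f = 3.0000e+08 / 3.2533e+09 = 0.09221406 m
FSPL = 20 * log10(4*pi*22453/0.09221406) = 129.7 dB

129.7 dB


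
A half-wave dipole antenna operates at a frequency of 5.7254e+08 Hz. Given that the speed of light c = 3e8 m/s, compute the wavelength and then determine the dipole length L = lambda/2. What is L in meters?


lambda = c / f = 3.0000e+08 / 5.7254e+08 = 0.5239809 m
L = lambda / 2 = 0.5239809 / 2 = 0.2620 m

0.2620 m


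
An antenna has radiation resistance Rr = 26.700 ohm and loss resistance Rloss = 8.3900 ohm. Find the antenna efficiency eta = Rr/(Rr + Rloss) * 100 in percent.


eta = 26.700 / (26.700 + 8.3900) * 100 = 76.09%

76.09%


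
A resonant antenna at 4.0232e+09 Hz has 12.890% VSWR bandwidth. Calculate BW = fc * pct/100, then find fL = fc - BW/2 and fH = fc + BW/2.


BW = 4.0232e+09 * 12.890/100 = 5.185905e+08 Hz
fL = 4.0232e+09 - 5.185905e+08/2 = 3.764e+09 Hz
fH = 4.0232e+09 + 5.185905e+08/2 = 4.282e+09 Hz

BW=5.186e+08 Hz, fL=3.764e+09 Hz, fH=4.282e+09 Hz


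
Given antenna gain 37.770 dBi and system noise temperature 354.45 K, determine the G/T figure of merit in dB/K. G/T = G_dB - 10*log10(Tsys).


G/T = 37.770 - 10*log10(354.45) = 37.770 - 25.49555 = 12.27 dB/K

12.27 dB/K


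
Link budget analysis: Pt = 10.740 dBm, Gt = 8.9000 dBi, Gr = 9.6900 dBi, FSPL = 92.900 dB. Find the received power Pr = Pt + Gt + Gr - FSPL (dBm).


Pr = 10.740 + 8.9000 + 9.6900 - 92.900 = -63.57 dBm

-63.57 dBm


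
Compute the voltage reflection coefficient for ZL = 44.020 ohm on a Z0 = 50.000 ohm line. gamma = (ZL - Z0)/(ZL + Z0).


gamma = (44.020 - 50.000) / (44.020 + 50.000) = -0.06360

-0.06360


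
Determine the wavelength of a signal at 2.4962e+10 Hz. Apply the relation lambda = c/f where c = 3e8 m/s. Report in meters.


lambda = c / f = 3.0000e+08 / 2.4962e+10 = 0.01202 m

0.01202 m


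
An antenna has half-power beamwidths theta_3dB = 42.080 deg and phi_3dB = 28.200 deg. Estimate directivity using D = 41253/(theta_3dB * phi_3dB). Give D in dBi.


D_linear = 41253 / (42.080 * 28.200) = 34.76408
D_dBi = 10 * log10(34.76408) = 15.41 dBi

15.41 dBi


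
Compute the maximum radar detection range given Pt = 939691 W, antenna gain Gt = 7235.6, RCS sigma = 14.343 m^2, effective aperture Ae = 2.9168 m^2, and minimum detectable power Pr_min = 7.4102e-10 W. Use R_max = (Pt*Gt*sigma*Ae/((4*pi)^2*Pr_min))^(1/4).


R^4 = 939691*7235.6*14.343*2.9168 / ((4*pi)^2 * 7.4102e-10) = 2.430841e+18
R_max = 2.430841e+18^0.25 = 39486 m

39486 m


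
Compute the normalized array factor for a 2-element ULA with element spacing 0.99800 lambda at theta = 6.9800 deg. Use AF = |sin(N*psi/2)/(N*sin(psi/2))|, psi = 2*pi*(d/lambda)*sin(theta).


psi = 2*pi*0.99800*sin(6.9800 deg) = 0.7620236 rad
AF = |sin(2*0.7620236/2) / (2*sin(0.7620236/2))| = 0.9283

0.9283


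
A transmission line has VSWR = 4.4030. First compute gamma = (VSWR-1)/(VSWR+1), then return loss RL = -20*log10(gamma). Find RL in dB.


gamma = (4.4030 - 1) / (4.4030 + 1) = 0.6298353
RL = -20 * log10(0.6298353) = 4.015 dB

4.015 dB


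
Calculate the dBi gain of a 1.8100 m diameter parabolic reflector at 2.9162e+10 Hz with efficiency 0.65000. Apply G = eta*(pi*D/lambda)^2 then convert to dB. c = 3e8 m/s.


lambda = c / f = 3.0000e+08 / 2.9162e+10 = 0.01028736 m
G_linear = 0.65000 * (pi * 1.8100 / 0.01028736)^2 = 198592.3
G_dBi = 10 * log10(198592.3) = 52.98 dBi

52.98 dBi


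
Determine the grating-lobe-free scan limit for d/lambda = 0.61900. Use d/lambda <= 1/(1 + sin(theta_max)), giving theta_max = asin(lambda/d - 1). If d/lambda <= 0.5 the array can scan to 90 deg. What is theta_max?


lambda/d - 1 = 1/0.61900 - 1 = 0.6155089
theta_max = asin(0.6155089) = 37.99 deg

37.99 deg


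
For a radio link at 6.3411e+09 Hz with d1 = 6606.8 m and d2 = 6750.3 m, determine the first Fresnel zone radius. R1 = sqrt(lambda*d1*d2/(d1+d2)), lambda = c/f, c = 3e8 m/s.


lambda = c / f = 3.0000e+08 / 6.3411e+09 = 0.04731040 m
R1 = sqrt(0.04731040 * 6606.8 * 6750.3 / (6606.8 + 6750.3)) = 12.57 m

12.57 m


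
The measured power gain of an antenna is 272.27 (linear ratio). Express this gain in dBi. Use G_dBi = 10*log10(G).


G_dBi = 10 * log10(272.27) = 24.35 dBi

24.35 dBi


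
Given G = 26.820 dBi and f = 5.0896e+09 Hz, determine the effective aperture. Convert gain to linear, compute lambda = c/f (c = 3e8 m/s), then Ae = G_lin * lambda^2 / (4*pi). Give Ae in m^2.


lambda = c / f = 3.0000e+08 / 5.0896e+09 = 0.05894373 m
G_linear = 10^(26.820/10) = 480.8393
Ae = G_linear * lambda^2 / (4*pi) = 480.8393 * 0.05894373^2 / (4*pi) = 0.1329 m^2

0.1329 m^2


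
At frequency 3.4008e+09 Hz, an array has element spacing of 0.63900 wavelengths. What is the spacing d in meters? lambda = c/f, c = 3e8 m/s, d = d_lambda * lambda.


lambda = c / f = 3.0000e+08 / 3.4008e+09 = 0.08821454 m
d = 0.63900 * 0.08821454 = 0.05637 m

0.05637 m


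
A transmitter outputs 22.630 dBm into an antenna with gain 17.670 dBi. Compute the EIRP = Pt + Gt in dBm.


EIRP = Pt + Gt = 22.630 + 17.670 = 40.30 dBm

40.30 dBm


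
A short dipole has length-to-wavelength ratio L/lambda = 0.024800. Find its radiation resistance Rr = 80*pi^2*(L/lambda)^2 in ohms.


Rr = 80 * pi^2 * (0.024800)^2 = 80 * 9.869604 * 6.150400e-04 = 0.4856 ohm

0.4856 ohm


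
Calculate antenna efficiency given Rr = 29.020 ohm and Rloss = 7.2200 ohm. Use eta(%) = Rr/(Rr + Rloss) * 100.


eta = 29.020 / (29.020 + 7.2200) * 100 = 80.08%

80.08%


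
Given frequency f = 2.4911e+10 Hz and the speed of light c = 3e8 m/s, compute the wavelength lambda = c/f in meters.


lambda = c / f = 3.0000e+08 / 2.4911e+10 = 0.01204 m

0.01204 m


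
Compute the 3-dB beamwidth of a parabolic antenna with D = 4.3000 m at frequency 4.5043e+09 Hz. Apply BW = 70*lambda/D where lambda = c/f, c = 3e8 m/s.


lambda = c / f = 3.0000e+08 / 4.5043e+09 = 0.06660302 m
BW = 70 * 0.06660302 / 4.3000 = 1.084 deg

1.084 deg


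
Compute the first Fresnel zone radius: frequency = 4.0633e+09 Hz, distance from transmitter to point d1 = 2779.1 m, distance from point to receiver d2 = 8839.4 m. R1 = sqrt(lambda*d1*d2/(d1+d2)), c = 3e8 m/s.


lambda = c / f = 3.0000e+08 / 4.0633e+09 = 0.07383161 m
R1 = sqrt(0.07383161 * 2779.1 * 8839.4 / (2779.1 + 8839.4)) = 12.49 m

12.49 m


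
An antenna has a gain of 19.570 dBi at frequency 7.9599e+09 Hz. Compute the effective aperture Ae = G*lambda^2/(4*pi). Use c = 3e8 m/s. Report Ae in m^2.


lambda = c / f = 3.0000e+08 / 7.9599e+09 = 0.03768892 m
G_linear = 10^(19.570/10) = 90.57326
Ae = G_linear * lambda^2 / (4*pi) = 90.57326 * 0.03768892^2 / (4*pi) = 0.01024 m^2

0.01024 m^2


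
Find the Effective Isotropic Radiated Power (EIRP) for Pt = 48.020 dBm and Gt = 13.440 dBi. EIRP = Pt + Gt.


EIRP = Pt + Gt = 48.020 + 13.440 = 61.46 dBm

61.46 dBm


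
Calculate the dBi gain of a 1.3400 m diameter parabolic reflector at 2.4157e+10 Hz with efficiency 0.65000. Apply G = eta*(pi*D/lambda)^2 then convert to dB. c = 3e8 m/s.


lambda = c / f = 3.0000e+08 / 2.4157e+10 = 0.01241876 m
G_linear = 0.65000 * (pi * 1.3400 / 0.01241876)^2 = 74690.65
G_dBi = 10 * log10(74690.65) = 48.73 dBi

48.73 dBi


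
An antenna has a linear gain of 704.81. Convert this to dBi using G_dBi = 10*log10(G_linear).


G_dBi = 10 * log10(704.81) = 28.48 dBi

28.48 dBi


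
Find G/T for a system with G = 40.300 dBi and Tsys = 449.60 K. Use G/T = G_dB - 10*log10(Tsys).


G/T = 40.300 - 10*log10(449.60) = 40.300 - 26.52826 = 13.77 dB/K

13.77 dB/K


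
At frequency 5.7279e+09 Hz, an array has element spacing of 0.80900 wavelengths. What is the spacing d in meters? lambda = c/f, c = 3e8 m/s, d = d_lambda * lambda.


lambda = c / f = 3.0000e+08 / 5.7279e+09 = 0.05237522 m
d = 0.80900 * 0.05237522 = 0.04237 m

0.04237 m


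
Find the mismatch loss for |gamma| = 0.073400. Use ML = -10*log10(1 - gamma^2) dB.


ML = -10 * log10(1 - 0.073400^2) = -10 * log10(0.99461244) = 0.02346 dB

0.02346 dB


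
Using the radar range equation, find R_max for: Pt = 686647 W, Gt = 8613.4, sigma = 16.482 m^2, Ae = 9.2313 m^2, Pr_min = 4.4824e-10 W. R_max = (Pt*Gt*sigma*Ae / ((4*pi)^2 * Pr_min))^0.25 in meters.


R^4 = 686647*8613.4*16.482*9.2313 / ((4*pi)^2 * 4.4824e-10) = 1.271307e+19
R_max = 1.271307e+19^0.25 = 59712 m

59712 m


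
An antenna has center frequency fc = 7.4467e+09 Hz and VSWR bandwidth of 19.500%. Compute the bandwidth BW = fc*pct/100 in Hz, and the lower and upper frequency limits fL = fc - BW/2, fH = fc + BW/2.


BW = 7.4467e+09 * 19.500/100 = 1.452106e+09 Hz
fL = 7.4467e+09 - 1.452106e+09/2 = 6.721e+09 Hz
fH = 7.4467e+09 + 1.452106e+09/2 = 8.173e+09 Hz

BW=1.452e+09 Hz, fL=6.721e+09 Hz, fH=8.173e+09 Hz


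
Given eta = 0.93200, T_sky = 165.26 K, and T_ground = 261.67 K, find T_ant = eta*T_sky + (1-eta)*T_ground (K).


T_ant = 0.93200 * 165.26 + (1 - 0.93200) * 261.67 = 171.8 K

171.8 K


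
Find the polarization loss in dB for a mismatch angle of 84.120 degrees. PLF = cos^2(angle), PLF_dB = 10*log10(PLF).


PLF_linear = cos^2(84.120 deg) = 0.01049504
PLF_dB = 10 * log10(0.01049504) = -19.79 dB

-19.79 dB


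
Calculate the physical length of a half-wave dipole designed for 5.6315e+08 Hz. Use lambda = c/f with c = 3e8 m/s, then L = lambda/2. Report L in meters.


lambda = c / f = 3.0000e+08 / 5.6315e+08 = 0.5327177 m
L = lambda / 2 = 0.5327177 / 2 = 0.2664 m

0.2664 m


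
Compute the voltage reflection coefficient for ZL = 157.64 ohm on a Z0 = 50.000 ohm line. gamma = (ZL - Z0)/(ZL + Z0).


gamma = (157.64 - 50.000) / (157.64 + 50.000) = 0.5184

0.5184


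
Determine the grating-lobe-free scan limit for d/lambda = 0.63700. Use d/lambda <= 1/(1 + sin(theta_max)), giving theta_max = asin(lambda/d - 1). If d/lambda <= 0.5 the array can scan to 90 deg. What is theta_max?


lambda/d - 1 = 1/0.63700 - 1 = 0.5698587
theta_max = asin(0.5698587) = 34.74 deg

34.74 deg


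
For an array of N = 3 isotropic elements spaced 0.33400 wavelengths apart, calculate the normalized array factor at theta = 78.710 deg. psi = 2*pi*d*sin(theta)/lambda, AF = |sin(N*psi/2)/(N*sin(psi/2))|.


psi = 2*pi*0.33400*sin(78.710 deg) = 2.057974 rad
AF = |sin(3*2.057974/2) / (3*sin(2.057974/2))| = 0.02124

0.02124


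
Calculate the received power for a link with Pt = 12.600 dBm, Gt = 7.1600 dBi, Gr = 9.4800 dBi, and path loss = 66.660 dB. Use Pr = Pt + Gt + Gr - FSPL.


Pr = 12.600 + 7.1600 + 9.4800 - 66.660 = -37.42 dBm

-37.42 dBm


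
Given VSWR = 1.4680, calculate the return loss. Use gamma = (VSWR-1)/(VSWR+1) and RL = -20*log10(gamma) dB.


gamma = (1.4680 - 1) / (1.4680 + 1) = 0.1896272
RL = -20 * log10(0.1896272) = 14.44 dB

14.44 dB


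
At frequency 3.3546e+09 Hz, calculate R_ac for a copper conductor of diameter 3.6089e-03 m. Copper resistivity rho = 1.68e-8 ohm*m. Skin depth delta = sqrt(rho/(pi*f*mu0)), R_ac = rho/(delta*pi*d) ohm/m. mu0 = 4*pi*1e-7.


delta = sqrt(1.68e-8 / (pi * 3.3546e+09 * 4*pi*1e-7)) = 1.126301e-06 m
R_ac = 1.68e-8 / (1.126301e-06 * pi * 3.6089e-03) = 1.316 ohm/m

1.316 ohm/m


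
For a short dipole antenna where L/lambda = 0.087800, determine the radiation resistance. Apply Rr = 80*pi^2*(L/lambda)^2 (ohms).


Rr = 80 * pi^2 * (0.087800)^2 = 80 * 9.869604 * 7.708840e-03 = 6.087 ohm

6.087 ohm


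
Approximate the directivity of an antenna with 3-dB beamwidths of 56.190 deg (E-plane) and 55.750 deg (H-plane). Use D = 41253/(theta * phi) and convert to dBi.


D_linear = 41253 / (56.190 * 55.750) = 13.16896
D_dBi = 10 * log10(13.16896) = 11.20 dBi

11.20 dBi


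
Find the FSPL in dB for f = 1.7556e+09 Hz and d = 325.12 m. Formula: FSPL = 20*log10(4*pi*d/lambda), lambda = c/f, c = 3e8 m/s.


lambda = c / f = 3.0000e+08 / 1.7556e+09 = 0.1708817 m
FSPL = 20 * log10(4*pi*325.12/0.1708817) = 87.57 dB

87.57 dB


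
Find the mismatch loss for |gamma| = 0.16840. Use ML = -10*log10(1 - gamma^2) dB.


ML = -10 * log10(1 - 0.16840^2) = -10 * log10(0.97164144) = 0.1249 dB

0.1249 dB


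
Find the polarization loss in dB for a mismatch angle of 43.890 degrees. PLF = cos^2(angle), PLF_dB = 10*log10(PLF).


PLF_linear = cos^2(43.890 deg) = 0.5193683
PLF_dB = 10 * log10(0.5193683) = -2.845 dB

-2.845 dB


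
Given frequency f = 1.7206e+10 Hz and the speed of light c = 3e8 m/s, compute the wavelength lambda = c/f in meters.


lambda = c / f = 3.0000e+08 / 1.7206e+10 = 0.01744 m

0.01744 m


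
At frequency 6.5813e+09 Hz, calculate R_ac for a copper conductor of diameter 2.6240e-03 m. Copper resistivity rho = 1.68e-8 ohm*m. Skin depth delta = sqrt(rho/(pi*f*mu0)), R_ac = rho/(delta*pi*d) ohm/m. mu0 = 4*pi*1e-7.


delta = sqrt(1.68e-8 / (pi * 6.5813e+09 * 4*pi*1e-7)) = 8.041164e-07 m
R_ac = 1.68e-8 / (8.041164e-07 * pi * 2.6240e-03) = 2.534 ohm/m

2.534 ohm/m


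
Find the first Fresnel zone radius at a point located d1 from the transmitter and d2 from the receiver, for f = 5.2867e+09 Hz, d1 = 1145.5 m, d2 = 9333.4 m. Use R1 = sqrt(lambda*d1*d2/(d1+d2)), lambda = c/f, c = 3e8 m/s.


lambda = c / f = 3.0000e+08 / 5.2867e+09 = 0.05674617 m
R1 = sqrt(0.05674617 * 1145.5 * 9333.4 / (1145.5 + 9333.4)) = 7.609 m

7.609 m


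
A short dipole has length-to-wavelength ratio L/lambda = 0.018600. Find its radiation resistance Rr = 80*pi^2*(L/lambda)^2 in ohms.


Rr = 80 * pi^2 * (0.018600)^2 = 80 * 9.869604 * 3.459600e-04 = 0.2732 ohm

0.2732 ohm


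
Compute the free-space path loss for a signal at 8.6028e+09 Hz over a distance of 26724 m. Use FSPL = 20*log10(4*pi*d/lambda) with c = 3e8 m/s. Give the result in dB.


lambda = c / f = 3.0000e+08 / 8.6028e+09 = 0.03487237 m
FSPL = 20 * log10(4*pi*26724/0.03487237) = 139.7 dB

139.7 dB


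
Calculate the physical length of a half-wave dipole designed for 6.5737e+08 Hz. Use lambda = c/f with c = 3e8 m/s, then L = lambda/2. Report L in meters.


lambda = c / f = 3.0000e+08 / 6.5737e+08 = 0.4563640 m
L = lambda / 2 = 0.4563640 / 2 = 0.2282 m

0.2282 m


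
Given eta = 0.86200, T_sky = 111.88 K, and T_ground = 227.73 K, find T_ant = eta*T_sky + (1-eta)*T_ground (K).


T_ant = 0.86200 * 111.88 + (1 - 0.86200) * 227.73 = 127.9 K

127.9 K


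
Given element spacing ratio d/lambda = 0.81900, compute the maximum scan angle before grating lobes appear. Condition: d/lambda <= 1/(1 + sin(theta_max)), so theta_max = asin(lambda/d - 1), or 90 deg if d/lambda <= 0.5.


lambda/d - 1 = 1/0.81900 - 1 = 0.2210012
theta_max = asin(0.2210012) = 12.77 deg

12.77 deg


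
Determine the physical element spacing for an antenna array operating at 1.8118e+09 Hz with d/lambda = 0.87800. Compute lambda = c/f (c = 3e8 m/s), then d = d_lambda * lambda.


lambda = c / f = 3.0000e+08 / 1.8118e+09 = 0.1655812 m
d = 0.87800 * 0.1655812 = 0.1454 m

0.1454 m


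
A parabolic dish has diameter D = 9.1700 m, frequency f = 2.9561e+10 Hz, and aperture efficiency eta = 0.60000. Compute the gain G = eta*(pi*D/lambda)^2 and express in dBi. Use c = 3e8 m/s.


lambda = c / f = 3.0000e+08 / 2.9561e+10 = 0.01014851 m
G_linear = 0.60000 * (pi * 9.1700 / 0.01014851)^2 = 4.834873e+06
G_dBi = 10 * log10(4.834873e+06) = 66.84 dBi

66.84 dBi


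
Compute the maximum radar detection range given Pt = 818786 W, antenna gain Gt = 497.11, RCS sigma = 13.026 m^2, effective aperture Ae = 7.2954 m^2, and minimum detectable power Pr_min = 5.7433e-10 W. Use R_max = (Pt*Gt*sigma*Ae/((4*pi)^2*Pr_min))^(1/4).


R^4 = 818786*497.11*13.026*7.2954 / ((4*pi)^2 * 5.7433e-10) = 4.264831e+17
R_max = 4.264831e+17^0.25 = 25555 m

25555 m


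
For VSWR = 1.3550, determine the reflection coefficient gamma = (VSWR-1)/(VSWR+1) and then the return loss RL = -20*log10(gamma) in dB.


gamma = (1.3550 - 1) / (1.3550 + 1) = 0.1507431
RL = -20 * log10(0.1507431) = 16.44 dB

16.44 dB


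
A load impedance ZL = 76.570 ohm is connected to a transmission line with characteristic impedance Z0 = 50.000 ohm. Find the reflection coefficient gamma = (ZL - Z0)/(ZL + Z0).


gamma = (76.570 - 50.000) / (76.570 + 50.000) = 0.2099

0.2099


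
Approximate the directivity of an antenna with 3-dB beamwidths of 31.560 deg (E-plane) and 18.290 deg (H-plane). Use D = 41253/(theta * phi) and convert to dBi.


D_linear = 41253 / (31.560 * 18.290) = 71.46688
D_dBi = 10 * log10(71.46688) = 18.54 dBi

18.54 dBi
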